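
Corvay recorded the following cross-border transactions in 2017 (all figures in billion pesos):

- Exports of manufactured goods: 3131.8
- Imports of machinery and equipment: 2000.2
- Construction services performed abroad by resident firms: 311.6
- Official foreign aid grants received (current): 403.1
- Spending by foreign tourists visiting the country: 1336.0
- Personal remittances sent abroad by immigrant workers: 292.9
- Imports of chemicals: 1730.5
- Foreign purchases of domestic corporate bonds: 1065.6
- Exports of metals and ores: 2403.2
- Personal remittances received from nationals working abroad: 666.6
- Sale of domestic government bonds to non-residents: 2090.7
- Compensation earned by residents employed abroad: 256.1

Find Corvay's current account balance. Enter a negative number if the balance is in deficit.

4484.8

Goods: 3131.8 - 1730.5 + 2403.2 - 2000.2 = 1804.3
Services: 311.6 + 1336.0 = 1647.6
Primary income: 256.1
Secondary income: -292.9 + 666.6 + 403.1 = 776.8
Current account = 1804.3 + 1647.6 + 256.1 + 776.8 = 4484.8
(Excluded from the current account — financial account: foreign purchases of domestic corporate bonds 1065.6, sale of domestic government bonds to non-residents 2090.7.)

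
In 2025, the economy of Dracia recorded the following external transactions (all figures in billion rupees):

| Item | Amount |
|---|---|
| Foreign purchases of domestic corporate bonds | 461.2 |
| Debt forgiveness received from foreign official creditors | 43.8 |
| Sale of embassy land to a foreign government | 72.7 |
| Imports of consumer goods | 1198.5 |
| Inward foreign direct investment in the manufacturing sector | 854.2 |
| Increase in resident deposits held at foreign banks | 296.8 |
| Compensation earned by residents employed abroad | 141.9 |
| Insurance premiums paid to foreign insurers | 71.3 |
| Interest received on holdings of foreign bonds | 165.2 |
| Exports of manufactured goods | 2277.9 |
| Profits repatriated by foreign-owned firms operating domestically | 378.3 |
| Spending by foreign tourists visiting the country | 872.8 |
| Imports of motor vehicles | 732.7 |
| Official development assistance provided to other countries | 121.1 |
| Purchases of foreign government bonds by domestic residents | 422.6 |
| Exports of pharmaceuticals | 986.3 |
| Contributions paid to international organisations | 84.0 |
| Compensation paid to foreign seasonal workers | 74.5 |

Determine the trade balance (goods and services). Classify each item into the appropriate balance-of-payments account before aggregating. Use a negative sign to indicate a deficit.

2134.5

Goods: 986.3 - 1198.5 - 732.7 + 2277.9 = 1333.0
Services: -71.3 + 872.8 = 801.5
Trade balance = 1333.0 + 801.5 = 2134.5
(Excluded from the trade balance — financial account: foreign purchases of domestic corporate bonds 461.2, inward foreign direct investment in the manufacturing sector 854.2, increase in resident deposits held at foreign banks 296.8, purchases of foreign government bonds by domestic residents 422.6; capital account: debt forgiveness received from foreign official creditors 43.8, sale of embassy land to a foreign government 72.7; primary income: compensation earned by residents employed abroad 141.9, interest received on holdings of foreign bonds 165.2, profits repatriated by foreign-owned firms operating domestically 378.3, compensation paid to foreign seasonal workers 74.5; secondary income: official development assistance provided to other countries 121.1, contributions paid to international organisations 84.0.)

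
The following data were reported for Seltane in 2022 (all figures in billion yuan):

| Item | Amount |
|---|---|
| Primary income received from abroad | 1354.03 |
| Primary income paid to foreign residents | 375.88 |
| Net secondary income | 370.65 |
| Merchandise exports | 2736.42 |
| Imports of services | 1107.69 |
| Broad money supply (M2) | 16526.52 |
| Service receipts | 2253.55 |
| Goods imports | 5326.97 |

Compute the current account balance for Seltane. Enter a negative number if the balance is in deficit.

-95.89

Goods balance = 2736.42 - 5326.97 = -2590.55
Services balance = 2253.55 - 1107.69 = 1145.86
Trade balance (goods + services) = -2590.55 + 1145.86 = -1444.69
Net primary income = 1354.03 - 375.88 = 978.15
Net secondary income = 370.65
Current account = -1444.69 + 978.15 + 370.65 = -95.89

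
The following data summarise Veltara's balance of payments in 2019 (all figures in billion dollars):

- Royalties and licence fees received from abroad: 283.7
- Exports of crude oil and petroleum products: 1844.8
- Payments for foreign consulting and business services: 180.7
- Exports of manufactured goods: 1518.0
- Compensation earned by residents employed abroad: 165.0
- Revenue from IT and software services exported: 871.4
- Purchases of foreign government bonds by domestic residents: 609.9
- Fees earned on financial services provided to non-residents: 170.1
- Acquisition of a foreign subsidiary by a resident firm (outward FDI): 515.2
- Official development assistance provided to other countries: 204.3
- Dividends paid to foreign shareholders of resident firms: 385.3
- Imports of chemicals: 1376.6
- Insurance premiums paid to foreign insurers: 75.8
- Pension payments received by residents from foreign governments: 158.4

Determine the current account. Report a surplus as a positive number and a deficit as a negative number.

2788.7

Goods: -1376.6 + 1518.0 + 1844.8 = 1986.2
Services: -75.8 + 871.4 + 283.7 + 170.1 - 180.7 = 1068.7
Primary income: 165.0 - 385.3 = -220.3
Secondary income: -204.3 + 158.4 = -45.9
Current account = 1986.2 + 1068.7 + (-220.3) + (-45.9) = 2788.7
(Excluded from the current account — financial account: purchases of foreign government bonds by domestic residents 609.9, acquisition of a foreign subsidiary by a resident firm (outward FDI) 515.2.)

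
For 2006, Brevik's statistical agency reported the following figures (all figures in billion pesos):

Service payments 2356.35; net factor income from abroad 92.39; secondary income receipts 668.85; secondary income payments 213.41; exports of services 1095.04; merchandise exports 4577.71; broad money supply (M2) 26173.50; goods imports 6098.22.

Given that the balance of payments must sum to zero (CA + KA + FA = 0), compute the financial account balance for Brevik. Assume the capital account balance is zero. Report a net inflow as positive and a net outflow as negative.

Goods balance = 4577.71 - 6098.22 = -1520.51
Services balance = 1095.04 - 2356.35 = -1261.31
Trade balance (goods + services) = -1520.51 + (-1261.31) = -2781.82
Net primary income = 92.39
Net secondary income = 668.85 - 213.41 = 455.44
Current account = -2781.82 + 92.39 + 455.44 = -2233.99
Financial account = -(-2233.99) = 2233.99

2233.99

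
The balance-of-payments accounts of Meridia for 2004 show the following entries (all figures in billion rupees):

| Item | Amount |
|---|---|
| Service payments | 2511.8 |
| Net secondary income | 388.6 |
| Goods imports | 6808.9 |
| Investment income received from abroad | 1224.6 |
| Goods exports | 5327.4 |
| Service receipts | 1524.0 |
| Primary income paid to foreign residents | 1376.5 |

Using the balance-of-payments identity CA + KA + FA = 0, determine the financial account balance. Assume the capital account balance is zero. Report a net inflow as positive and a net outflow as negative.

Goods balance = 5327.4 - 6808.9 = -1481.5
Services balance = 1524.0 - 2511.8 = -987.8
Trade balance (goods + services) = -1481.5 + (-987.8) = -2469.3
Net primary income = 1224.6 - 1376.5 = -151.9
Net secondary income = 388.6
Current account = -2469.3 + (-151.9) + 388.6 = -2232.6
Financial account = -(-2232.6) = 2232.6

2232.6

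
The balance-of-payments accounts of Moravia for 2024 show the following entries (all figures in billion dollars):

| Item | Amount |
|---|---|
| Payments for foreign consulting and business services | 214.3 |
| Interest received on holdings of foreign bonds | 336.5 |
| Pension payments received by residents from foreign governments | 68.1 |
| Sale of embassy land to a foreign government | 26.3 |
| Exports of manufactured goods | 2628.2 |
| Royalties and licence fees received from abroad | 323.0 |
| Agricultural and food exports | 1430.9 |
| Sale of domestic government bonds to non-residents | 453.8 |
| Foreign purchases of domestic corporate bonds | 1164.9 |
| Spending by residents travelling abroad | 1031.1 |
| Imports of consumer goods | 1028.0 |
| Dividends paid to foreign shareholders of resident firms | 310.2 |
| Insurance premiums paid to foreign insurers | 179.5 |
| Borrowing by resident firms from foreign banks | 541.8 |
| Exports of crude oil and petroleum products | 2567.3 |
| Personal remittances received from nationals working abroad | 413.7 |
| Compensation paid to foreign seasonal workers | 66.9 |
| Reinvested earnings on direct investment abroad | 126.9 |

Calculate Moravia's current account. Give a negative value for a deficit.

Goods: 2628.2 + 2567.3 - 1028.0 + 1430.9 = 5598.4
Services: -179.5 - 1031.1 + 323.0 - 214.3 = -1101.9
Primary income: 336.5 + 126.9 - 66.9 - 310.2 = 86.3
Secondary income: 68.1 + 413.7 = 481.8
Current account = 5598.4 + (-1101.9) + 86.3 + 481.8 = 5064.6
(Excluded from the current account — capital account: sale of embassy land to a foreign government 26.3; financial account: sale of domestic government bonds to non-residents 453.8, foreign purchases of domestic corporate bonds 1164.9, borrowing by resident firms from foreign banks 541.8.)

5064.6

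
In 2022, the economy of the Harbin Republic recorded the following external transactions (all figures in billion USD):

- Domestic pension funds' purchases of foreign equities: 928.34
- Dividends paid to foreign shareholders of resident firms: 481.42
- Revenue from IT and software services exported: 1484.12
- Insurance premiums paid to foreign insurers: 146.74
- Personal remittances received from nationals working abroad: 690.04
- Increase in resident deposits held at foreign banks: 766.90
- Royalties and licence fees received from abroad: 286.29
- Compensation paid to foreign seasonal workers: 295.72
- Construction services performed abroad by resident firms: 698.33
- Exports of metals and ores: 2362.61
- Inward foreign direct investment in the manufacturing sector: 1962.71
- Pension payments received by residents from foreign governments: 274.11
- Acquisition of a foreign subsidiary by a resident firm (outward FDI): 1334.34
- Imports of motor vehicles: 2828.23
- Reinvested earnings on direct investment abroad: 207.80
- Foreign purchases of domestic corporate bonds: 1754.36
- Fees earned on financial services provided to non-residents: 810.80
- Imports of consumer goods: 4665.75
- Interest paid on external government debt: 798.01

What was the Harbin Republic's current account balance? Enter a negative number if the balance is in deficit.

Goods: 2362.61 - 4665.75 - 2828.23 = -5131.37
Services: 810.80 + 286.29 + 698.33 + 1484.12 - 146.74 = 3132.80
Primary income: -481.42 - 295.72 - 798.01 + 207.80 = -1367.35
Secondary income: 274.11 + 690.04 = 964.15
Current account = (-5131.37) + 3132.80 + (-1367.35) + 964.15 = -2401.77
(Excluded from the current account — financial account: domestic pension funds' purchases of foreign equities 928.34, increase in resident deposits held at foreign banks 766.90, inward foreign direct investment in the manufacturing sector 1962.71, acquisition of a foreign subsidiary by a resident firm (outward FDI) 1334.34, foreign purchases of domestic corporate bonds 1754.36.)

-2401.77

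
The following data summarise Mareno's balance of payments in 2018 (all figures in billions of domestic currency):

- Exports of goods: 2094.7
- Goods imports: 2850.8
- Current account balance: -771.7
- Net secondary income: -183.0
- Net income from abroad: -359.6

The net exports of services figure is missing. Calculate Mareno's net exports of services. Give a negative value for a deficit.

Current account = goods balance + services balance + net primary income + net secondary income
Sum of the known components = -1298.7
Net exports of services = CA - (known components) = -771.7 - (-1298.7) = 527.0

527.0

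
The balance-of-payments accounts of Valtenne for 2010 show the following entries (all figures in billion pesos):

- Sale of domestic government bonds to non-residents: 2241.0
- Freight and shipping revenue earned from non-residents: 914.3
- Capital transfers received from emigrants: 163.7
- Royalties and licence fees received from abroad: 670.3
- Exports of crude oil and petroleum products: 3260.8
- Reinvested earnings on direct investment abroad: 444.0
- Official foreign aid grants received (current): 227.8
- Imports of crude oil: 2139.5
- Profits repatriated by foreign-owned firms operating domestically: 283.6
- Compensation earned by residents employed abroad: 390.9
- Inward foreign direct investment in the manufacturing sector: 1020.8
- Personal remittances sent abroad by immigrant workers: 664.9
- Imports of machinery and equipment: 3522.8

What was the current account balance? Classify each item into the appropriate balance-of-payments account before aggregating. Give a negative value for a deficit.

Goods: -3522.8 + 3260.8 - 2139.5 = -2401.5
Services: 914.3 + 670.3 = 1584.6
Primary income: -283.6 + 444.0 + 390.9 = 551.3
Secondary income: -664.9 + 227.8 = -437.1
Current account = (-2401.5) + 1584.6 + 551.3 + (-437.1) = -702.7
(Excluded from the current account — financial account: sale of domestic government bonds to non-residents 2241.0, inward foreign direct investment in the manufacturing sector 1020.8; capital account: capital transfers received from emigrants 163.7.)

-702.7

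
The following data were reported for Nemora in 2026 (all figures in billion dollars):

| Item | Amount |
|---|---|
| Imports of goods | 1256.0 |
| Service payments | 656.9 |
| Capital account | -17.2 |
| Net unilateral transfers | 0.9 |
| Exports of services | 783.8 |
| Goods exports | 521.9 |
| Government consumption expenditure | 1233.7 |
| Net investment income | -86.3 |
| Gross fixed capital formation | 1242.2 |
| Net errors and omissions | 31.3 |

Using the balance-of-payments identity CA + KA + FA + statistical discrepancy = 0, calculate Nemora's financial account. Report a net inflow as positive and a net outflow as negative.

Goods balance = 521.9 - 1256.0 = -734.1
Services balance = 783.8 - 656.9 = 126.9
Trade balance (goods + services) = -734.1 + 126.9 = -607.2
Net primary income = -86.3
Net secondary income = 0.9
Current account = -607.2 + (-86.3) + 0.9 = -692.6
Financial account = -(-692.6 + (-17.2) + 31.3) = 678.5

678.5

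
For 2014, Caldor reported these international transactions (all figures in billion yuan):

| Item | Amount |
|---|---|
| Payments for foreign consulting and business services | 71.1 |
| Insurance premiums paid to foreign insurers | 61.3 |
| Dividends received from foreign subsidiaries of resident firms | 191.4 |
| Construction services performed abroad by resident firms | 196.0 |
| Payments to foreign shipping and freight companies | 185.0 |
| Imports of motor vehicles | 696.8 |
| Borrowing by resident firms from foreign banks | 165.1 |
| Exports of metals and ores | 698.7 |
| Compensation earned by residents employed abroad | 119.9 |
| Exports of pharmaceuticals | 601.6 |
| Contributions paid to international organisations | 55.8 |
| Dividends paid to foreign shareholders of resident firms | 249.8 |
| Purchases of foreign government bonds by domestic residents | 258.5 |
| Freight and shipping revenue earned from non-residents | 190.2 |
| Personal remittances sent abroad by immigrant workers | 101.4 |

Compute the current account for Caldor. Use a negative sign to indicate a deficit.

Goods: 601.6 - 696.8 + 698.7 = 603.5
Services: 190.2 - 61.3 - 185.0 + 196.0 - 71.1 = 68.8
Primary income: -249.8 + 119.9 + 191.4 = 61.5
Secondary income: -55.8 - 101.4 = -157.2
Current account = 603.5 + 68.8 + 61.5 + (-157.2) = 576.6
(Excluded from the current account — financial account: borrowing by resident firms from foreign banks 165.1, purchases of foreign government bonds by domestic residents 258.5.)

576.6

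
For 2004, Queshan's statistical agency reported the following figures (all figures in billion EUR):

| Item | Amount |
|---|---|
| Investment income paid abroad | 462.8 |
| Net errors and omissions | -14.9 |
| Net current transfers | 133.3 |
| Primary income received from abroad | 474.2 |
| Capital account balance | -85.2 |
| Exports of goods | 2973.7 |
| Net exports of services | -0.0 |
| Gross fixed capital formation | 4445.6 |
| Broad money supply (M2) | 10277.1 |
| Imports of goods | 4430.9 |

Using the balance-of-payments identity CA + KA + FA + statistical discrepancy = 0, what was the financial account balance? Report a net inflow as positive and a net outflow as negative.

1412.6

Goods balance = 2973.7 - 4430.9 = -1457.2
Services balance = -0.0
Trade balance (goods + services) = -1457.2 + -0.0 = -1457.2
Net primary income = 474.2 - 462.8 = 11.4
Net secondary income = 133.3
Current account = -1457.2 + 11.4 + 133.3 = -1312.5
Financial account = -(-1312.5 + (-85.2) + (-14.9)) = 1412.6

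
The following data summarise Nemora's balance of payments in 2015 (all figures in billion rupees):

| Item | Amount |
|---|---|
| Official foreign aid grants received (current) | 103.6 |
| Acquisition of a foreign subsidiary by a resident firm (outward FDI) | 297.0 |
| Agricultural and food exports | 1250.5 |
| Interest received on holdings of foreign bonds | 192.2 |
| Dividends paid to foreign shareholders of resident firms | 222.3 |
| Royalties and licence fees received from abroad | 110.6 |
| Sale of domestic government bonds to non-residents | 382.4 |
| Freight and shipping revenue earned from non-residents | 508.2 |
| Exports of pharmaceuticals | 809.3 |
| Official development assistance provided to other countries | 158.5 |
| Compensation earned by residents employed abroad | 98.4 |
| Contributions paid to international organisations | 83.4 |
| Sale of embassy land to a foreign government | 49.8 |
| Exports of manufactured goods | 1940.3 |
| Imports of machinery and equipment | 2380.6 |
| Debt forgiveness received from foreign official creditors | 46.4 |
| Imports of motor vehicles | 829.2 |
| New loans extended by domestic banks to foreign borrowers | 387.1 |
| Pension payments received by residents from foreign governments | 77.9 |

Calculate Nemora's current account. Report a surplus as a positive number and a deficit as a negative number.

Goods: -829.2 + 1250.5 + 809.3 + 1940.3 - 2380.6 = 790.3
Services: 110.6 + 508.2 = 618.8
Primary income: -222.3 + 192.2 + 98.4 = 68.3
Secondary income: 103.6 - 83.4 + 77.9 - 158.5 = -60.4
Current account = 790.3 + 618.8 + 68.3 + (-60.4) = 1417.0
(Excluded from the current account — financial account: acquisition of a foreign subsidiary by a resident firm (outward FDI) 297.0, sale of domestic government bonds to non-residents 382.4, new loans extended by domestic banks to foreign borrowers 387.1; capital account: sale of embassy land to a foreign government 49.8, debt forgiveness received from foreign official creditors 46.4.)

1417.0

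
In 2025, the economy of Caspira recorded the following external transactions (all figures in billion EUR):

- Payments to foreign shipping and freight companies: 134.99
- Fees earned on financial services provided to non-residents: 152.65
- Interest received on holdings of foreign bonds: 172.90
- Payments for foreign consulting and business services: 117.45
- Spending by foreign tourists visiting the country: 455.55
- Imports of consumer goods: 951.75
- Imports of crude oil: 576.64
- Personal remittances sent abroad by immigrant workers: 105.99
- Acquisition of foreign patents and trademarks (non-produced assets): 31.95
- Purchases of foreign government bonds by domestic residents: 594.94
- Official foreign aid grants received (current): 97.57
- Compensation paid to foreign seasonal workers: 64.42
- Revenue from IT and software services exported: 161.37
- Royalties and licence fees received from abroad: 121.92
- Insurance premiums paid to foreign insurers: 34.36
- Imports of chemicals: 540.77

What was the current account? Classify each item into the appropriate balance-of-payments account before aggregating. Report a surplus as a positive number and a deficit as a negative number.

-1364.41

Goods: -540.77 - 576.64 - 951.75 = -2069.16
Services: -117.45 + 161.37 + 121.92 + 152.65 - 134.99 + 455.55 - 34.36 = 604.69
Primary income: 172.90 - 64.42 = 108.48
Secondary income: 97.57 - 105.99 = -8.42
Current account = (-2069.16) + 604.69 + 108.48 + (-8.42) = -1364.41
(Excluded from the current account — capital account: acquisition of foreign patents and trademarks (non-produced assets) 31.95; financial account: purchases of foreign government bonds by domestic residents 594.94.)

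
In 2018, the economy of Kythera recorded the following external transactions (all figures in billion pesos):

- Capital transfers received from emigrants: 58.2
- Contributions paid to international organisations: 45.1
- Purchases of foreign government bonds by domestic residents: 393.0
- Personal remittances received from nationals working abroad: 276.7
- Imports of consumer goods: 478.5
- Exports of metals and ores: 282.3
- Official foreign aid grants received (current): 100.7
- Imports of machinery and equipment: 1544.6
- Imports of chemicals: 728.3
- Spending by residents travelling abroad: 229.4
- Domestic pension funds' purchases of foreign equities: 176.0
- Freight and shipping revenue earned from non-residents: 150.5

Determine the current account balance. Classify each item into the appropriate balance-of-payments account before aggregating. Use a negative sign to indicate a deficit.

-2215.7

Goods: -728.3 - 478.5 + 282.3 - 1544.6 = -2469.1
Services: 150.5 - 229.4 = -78.9
Secondary income: 100.7 - 45.1 + 276.7 = 332.3
Current account = (-2469.1) + (-78.9) + 332.3 = -2215.7
(Excluded from the current account — capital account: capital transfers received from emigrants 58.2; financial account: purchases of foreign government bonds by domestic residents 393.0, domestic pension funds' purchases of foreign equities 176.0.)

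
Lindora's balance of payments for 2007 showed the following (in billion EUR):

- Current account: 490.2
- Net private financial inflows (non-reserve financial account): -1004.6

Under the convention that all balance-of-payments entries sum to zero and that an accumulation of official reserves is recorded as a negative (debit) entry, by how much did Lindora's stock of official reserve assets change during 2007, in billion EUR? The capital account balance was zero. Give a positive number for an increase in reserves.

-514.4

Official reserve transactions balance = -(490.2 + (-1004.6)) = 514.4
An accumulation of reserves is recorded as a debit (negative entry), so the change in the stock of reserves is the negative of that balance.
Change in official reserves = -(514.4) = -514.4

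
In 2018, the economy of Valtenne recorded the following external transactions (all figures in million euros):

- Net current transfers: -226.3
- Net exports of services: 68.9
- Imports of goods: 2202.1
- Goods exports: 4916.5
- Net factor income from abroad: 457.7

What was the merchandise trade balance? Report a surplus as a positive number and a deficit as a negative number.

2714.4

Goods balance = 4916.5 - 2202.1 = 2714.4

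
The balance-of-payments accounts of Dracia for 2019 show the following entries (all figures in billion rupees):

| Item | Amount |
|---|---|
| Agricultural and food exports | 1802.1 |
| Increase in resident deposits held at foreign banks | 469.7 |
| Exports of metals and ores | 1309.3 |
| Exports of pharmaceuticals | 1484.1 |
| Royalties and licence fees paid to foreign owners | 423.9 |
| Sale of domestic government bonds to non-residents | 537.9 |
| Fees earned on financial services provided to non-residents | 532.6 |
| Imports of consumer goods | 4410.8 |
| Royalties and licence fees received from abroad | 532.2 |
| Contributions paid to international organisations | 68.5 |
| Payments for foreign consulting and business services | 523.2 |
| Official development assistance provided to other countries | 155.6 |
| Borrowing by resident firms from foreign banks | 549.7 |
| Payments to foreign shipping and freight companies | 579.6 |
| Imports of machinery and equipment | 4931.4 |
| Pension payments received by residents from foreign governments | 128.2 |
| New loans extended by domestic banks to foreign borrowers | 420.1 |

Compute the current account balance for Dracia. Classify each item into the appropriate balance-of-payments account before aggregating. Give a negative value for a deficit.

-5304.5

Goods: 1309.3 - 4931.4 - 4410.8 + 1484.1 + 1802.1 = -4746.7
Services: -523.2 - 423.9 + 532.6 - 579.6 + 532.2 = -461.9
Secondary income: -155.6 - 68.5 + 128.2 = -95.9
Current account = (-4746.7) + (-461.9) + (-95.9) = -5304.5
(Excluded from the current account — financial account: increase in resident deposits held at foreign banks 469.7, sale of domestic government bonds to non-residents 537.9, borrowing by resident firms from foreign banks 549.7, new loans extended by domestic banks to foreign borrowers 420.1.)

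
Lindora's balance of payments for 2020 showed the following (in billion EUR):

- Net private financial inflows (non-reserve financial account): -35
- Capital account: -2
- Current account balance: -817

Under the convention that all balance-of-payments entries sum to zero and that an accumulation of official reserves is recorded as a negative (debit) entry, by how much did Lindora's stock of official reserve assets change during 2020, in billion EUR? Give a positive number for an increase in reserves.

-854

Official reserve transactions balance = -((-817) + (-2) + (-35)) = 854
An accumulation of reserves is recorded as a debit (negative entry), so the change in the stock of reserves is the negative of that balance.
Change in official reserves = -(854) = -854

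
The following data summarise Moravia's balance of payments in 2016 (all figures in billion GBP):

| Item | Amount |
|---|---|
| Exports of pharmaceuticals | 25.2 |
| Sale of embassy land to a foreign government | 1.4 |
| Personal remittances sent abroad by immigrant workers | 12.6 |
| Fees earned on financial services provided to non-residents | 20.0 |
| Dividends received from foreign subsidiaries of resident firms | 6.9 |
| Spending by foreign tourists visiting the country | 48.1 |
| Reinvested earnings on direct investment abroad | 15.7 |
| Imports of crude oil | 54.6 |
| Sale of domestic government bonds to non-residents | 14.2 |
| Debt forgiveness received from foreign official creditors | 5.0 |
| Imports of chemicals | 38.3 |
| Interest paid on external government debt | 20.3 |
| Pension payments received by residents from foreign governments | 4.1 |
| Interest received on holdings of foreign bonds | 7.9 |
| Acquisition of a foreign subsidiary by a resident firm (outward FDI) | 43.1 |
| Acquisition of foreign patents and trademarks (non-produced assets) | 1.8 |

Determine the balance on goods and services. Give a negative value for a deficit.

0.4

Goods: 25.2 - 38.3 - 54.6 = -67.7
Services: 48.1 + 20.0 = 68.1
Trade balance = -67.7 + 68.1 = 0.4
(Excluded from the trade balance — capital account: sale of embassy land to a foreign government 1.4, debt forgiveness received from foreign official creditors 5.0, acquisition of foreign patents and trademarks (non-produced assets) 1.8; secondary income: personal remittances sent abroad by immigrant workers 12.6, pension payments received by residents from foreign governments 4.1; primary income: dividends received from foreign subsidiaries of resident firms 6.9, reinvested earnings on direct investment abroad 15.7, interest paid on external government debt 20.3, interest received on holdings of foreign bonds 7.9; financial account: sale of domestic government bonds to non-residents 14.2, acquisition of a foreign subsidiary by a resident firm (outward FDI) 43.1.)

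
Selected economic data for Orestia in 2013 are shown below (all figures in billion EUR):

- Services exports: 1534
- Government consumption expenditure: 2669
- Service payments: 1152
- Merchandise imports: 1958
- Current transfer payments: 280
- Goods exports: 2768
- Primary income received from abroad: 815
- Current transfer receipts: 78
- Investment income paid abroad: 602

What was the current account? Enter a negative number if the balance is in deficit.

Goods balance = 2768 - 1958 = 810
Services balance = 1534 - 1152 = 382
Trade balance (goods + services) = 810 + 382 = 1192
Net primary income = 815 - 602 = 213
Net secondary income = 78 - 280 = -202
Current account = 1192 + 213 + (-202) = 1203

1203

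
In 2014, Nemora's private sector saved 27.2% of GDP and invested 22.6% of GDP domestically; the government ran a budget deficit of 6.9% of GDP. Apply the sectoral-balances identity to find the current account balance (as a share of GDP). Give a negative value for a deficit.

By the sectoral-balances identity, CA = (S_private - I) + (T - G).
Private balance = 27.2 - 22.6 = 4.6
Government balance (T - G) = -6.9
CA = 4.6 + (-6.9) = -2.3

-2.3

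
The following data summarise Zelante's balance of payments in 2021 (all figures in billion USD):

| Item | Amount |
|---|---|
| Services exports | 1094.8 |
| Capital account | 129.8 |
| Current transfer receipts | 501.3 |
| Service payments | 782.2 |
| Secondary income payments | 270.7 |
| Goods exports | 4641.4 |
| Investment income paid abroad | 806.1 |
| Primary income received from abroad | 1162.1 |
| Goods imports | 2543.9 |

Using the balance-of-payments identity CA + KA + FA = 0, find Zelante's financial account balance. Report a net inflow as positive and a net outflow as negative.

Goods balance = 4641.4 - 2543.9 = 2097.5
Services balance = 1094.8 - 782.2 = 312.6
Trade balance (goods + services) = 2097.5 + 312.6 = 2410.1
Net primary income = 1162.1 - 806.1 = 356.0
Net secondary income = 501.3 - 270.7 = 230.6
Current account = 2410.1 + 356.0 + 230.6 = 2996.7
Financial account = -(2996.7 + 129.8) = -3126.5

-3126.5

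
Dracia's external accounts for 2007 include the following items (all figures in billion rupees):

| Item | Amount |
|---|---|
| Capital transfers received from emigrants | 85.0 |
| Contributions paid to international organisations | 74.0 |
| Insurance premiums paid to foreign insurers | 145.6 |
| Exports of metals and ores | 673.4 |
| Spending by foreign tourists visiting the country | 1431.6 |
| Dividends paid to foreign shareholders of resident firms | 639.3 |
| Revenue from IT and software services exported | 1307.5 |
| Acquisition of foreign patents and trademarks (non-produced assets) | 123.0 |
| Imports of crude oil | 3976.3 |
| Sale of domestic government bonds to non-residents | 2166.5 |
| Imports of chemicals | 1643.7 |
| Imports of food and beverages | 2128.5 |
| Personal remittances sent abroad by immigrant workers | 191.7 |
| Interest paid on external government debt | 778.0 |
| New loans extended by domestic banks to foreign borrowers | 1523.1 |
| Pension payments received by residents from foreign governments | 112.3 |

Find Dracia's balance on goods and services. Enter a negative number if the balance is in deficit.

-4481.6

Goods: -3976.3 - 1643.7 + 673.4 - 2128.5 = -7075.1
Services: 1307.5 + 1431.6 - 145.6 = 2593.5
Trade balance = -7075.1 + 2593.5 = -4481.6
(Excluded from the trade balance — capital account: capital transfers received from emigrants 85.0, acquisition of foreign patents and trademarks (non-produced assets) 123.0; secondary income: contributions paid to international organisations 74.0, personal remittances sent abroad by immigrant workers 191.7, pension payments received by residents from foreign governments 112.3; primary income: dividends paid to foreign shareholders of resident firms 639.3, interest paid on external government debt 778.0; financial account: sale of domestic government bonds to non-residents 2166.5, new loans extended by domestic banks to foreign borrowers 1523.1.)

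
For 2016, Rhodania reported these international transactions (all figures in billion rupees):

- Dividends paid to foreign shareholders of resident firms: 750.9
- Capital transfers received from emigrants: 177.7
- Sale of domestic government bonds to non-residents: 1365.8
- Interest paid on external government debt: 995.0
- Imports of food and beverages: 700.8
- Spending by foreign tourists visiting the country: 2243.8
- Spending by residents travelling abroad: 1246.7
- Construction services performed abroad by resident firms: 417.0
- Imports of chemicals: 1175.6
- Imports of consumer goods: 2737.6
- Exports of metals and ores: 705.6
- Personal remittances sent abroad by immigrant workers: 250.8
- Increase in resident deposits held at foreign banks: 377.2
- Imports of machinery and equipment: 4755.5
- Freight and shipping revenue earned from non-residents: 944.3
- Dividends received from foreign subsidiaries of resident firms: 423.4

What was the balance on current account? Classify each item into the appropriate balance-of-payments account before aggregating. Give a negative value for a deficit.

Goods: -1175.6 + 705.6 - 700.8 - 2737.6 - 4755.5 = -8663.9
Services: 944.3 + 417.0 - 1246.7 + 2243.8 = 2358.4
Primary income: -995.0 - 750.9 + 423.4 = -1322.5
Secondary income: -250.8
Current account = (-8663.9) + 2358.4 + (-1322.5) + (-250.8) = -7878.8
(Excluded from the current account — capital account: capital transfers received from emigrants 177.7; financial account: sale of domestic government bonds to non-residents 1365.8, increase in resident deposits held at foreign banks 377.2.)

-7878.8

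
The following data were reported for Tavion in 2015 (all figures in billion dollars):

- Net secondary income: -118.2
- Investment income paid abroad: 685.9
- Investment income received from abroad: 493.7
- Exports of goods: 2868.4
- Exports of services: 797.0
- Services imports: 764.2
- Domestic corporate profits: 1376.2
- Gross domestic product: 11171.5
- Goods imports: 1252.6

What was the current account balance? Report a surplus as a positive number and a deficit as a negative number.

Goods balance = 2868.4 - 1252.6 = 1615.8
Services balance = 797.0 - 764.2 = 32.8
Trade balance (goods + services) = 1615.8 + 32.8 = 1648.6
Net primary income = 493.7 - 685.9 = -192.2
Net secondary income = -118.2
Current account = 1648.6 + (-192.2) + (-118.2) = 1338.2

1338.2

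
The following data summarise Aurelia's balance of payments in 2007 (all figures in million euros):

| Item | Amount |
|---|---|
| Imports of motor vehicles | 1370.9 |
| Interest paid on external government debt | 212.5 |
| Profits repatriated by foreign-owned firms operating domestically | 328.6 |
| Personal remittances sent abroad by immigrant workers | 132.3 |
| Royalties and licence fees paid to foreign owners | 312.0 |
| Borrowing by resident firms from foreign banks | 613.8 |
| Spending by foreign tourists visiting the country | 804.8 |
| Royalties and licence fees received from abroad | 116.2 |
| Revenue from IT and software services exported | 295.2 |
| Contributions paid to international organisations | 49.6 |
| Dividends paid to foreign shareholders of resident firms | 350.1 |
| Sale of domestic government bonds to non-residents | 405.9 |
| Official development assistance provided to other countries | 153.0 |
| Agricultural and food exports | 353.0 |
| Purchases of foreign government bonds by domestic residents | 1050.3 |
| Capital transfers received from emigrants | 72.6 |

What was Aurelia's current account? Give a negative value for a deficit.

-1339.8

Goods: 353.0 - 1370.9 = -1017.9
Services: -312.0 + 295.2 + 116.2 + 804.8 = 904.2
Primary income: -328.6 - 212.5 - 350.1 = -891.2
Secondary income: -132.3 - 49.6 - 153.0 = -334.9
Current account = (-1017.9) + 904.2 + (-891.2) + (-334.9) = -1339.8
(Excluded from the current account — financial account: borrowing by resident firms from foreign banks 613.8, sale of domestic government bonds to non-residents 405.9, purchases of foreign government bonds by domestic residents 1050.3; capital account: capital transfers received from emigrants 72.6.)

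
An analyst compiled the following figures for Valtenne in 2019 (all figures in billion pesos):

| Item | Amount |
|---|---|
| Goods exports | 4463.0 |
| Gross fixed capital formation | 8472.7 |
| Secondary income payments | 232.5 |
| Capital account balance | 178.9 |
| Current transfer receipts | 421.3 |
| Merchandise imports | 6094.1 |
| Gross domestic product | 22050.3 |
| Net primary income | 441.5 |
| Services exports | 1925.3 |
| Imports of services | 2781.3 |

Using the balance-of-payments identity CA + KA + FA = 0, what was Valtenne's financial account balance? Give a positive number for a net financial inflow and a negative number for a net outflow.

1677.9

Goods balance = 4463.0 - 6094.1 = -1631.1
Services balance = 1925.3 - 2781.3 = -856.0
Trade balance (goods + services) = -1631.1 + (-856.0) = -2487.1
Net primary income = 441.5
Net secondary income = 421.3 - 232.5 = 188.8
Current account = -2487.1 + 441.5 + 188.8 = -1856.8
Financial account = -(-1856.8 + 178.9) = 1677.9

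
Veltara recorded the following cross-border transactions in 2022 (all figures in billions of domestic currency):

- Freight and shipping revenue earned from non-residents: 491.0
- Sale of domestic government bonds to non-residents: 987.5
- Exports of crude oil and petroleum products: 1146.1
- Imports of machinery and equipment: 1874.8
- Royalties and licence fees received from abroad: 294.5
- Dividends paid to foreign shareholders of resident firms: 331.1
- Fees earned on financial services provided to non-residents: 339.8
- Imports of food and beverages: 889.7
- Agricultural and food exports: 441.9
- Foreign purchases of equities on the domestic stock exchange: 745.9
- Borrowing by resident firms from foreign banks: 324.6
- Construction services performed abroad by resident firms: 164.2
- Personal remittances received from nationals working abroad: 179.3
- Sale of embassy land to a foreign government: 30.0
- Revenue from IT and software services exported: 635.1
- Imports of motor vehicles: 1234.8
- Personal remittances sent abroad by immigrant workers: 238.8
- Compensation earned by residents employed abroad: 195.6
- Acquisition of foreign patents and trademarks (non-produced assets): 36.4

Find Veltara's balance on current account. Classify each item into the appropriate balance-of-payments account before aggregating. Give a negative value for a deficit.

-681.7

Goods: -1874.8 - 889.7 - 1234.8 + 441.9 + 1146.1 = -2411.3
Services: 339.8 + 294.5 + 164.2 + 491.0 + 635.1 = 1924.6
Primary income: 195.6 - 331.1 = -135.5
Secondary income: -238.8 + 179.3 = -59.5
Current account = (-2411.3) + 1924.6 + (-135.5) + (-59.5) = -681.7
(Excluded from the current account — financial account: sale of domestic government bonds to non-residents 987.5, foreign purchases of equities on the domestic stock exchange 745.9, borrowing by resident firms from foreign banks 324.6; capital account: sale of embassy land to a foreign government 30.0, acquisition of foreign patents and trademarks (non-produced assets) 36.4.)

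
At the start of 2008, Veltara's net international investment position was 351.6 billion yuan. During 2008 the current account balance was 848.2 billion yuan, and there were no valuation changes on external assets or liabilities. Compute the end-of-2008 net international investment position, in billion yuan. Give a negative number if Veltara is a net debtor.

With no valuation effects, change in NIIP = current account = 848.2
End-of-year NIIP = 351.6 + 848.2 = 1199.8

1199.8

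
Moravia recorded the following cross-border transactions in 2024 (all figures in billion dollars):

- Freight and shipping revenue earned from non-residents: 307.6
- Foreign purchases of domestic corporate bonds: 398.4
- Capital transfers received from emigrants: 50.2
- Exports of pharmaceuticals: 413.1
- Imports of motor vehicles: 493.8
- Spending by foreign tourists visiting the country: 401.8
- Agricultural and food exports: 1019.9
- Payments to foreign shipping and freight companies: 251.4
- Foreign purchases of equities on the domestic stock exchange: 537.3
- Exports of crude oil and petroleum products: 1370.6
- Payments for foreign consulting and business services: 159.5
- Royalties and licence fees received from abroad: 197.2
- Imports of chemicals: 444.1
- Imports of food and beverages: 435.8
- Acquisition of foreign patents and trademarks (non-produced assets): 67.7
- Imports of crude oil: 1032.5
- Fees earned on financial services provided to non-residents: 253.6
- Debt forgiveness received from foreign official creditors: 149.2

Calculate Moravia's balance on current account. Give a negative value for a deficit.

Goods: -435.8 + 1019.9 + 413.1 + 1370.6 - 1032.5 - 444.1 - 493.8 = 397.4
Services: -251.4 - 159.5 + 307.6 + 197.2 + 253.6 + 401.8 = 749.3
Current account = 397.4 + 749.3 = 1146.7
(Excluded from the current account — financial account: foreign purchases of domestic corporate bonds 398.4, foreign purchases of equities on the domestic stock exchange 537.3; capital account: capital transfers received from emigrants 50.2, acquisition of foreign patents and trademarks (non-produced assets) 67.7, debt forgiveness received from foreign official creditors 149.2.)

1146.7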